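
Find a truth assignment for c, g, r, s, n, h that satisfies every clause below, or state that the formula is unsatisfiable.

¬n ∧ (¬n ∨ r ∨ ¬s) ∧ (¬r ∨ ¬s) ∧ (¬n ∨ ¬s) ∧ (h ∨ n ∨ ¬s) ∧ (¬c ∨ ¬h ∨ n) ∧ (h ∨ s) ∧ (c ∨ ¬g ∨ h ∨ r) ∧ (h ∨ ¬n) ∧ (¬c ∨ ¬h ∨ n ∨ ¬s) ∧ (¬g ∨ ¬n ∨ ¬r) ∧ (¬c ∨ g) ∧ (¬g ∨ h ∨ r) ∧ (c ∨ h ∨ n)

c=F, g=F, r=F, s=F, n=F, h=T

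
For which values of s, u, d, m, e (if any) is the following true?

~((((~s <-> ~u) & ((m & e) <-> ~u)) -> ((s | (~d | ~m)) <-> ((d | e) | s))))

s: False, u: False, d: True, m: True, e: True

  ~((((~s <-> ~u) & ((m & e) <-> ~u)) -> ((s | (~d | ~m)) <-> ((d | e) | s)))) = True
    ((~s <-> ~u) & ((m & e) <-> ~u)) -> ((s | (~d | ~m)) <-> ((d | e) | s)) = False
      (~s <-> ~u) & ((m & e) <-> ~u) = True
        ~s <-> ~u = True
          ~s = True
          ~u = True
        (m & e) <-> ~u = True
          m & e = True
          ~u = True
      (s | (~d | ~m)) <-> ((d | e) | s) = False
        s | (~d | ~m) = False
          ~d | ~m = False
            ~d = False
            ~m = False
        (d | e) | s = True
          d | e = True
The formula evaluates to True.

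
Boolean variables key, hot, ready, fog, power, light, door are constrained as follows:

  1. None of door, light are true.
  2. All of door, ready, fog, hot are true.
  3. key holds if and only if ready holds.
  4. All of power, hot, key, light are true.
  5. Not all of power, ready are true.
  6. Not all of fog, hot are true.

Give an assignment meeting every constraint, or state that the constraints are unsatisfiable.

The formula is unsatisfiable.

Case light = True:
  Constraint (1) is violated (light=T) — contradiction.
Case light = False:
  Constraint (4) is violated (light=F) — contradiction.
Both cases fail — unsatisfiable.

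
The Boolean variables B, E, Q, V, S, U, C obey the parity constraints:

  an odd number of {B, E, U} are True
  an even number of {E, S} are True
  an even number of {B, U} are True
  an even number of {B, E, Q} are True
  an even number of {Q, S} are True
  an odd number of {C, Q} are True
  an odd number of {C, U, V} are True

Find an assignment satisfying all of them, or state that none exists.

B = False; E = True; Q = True; V = True; S = True; U = False; C = False

{B, E, U}: 1 true → odd ✓
{E, S}: 2 true → even ✓
{B, U}: 0 true → even ✓
{B, E, Q}: 2 true → even ✓
{Q, S}: 2 true → even ✓
{C, Q}: 1 true → odd ✓
{C, U, V}: 1 true → odd ✓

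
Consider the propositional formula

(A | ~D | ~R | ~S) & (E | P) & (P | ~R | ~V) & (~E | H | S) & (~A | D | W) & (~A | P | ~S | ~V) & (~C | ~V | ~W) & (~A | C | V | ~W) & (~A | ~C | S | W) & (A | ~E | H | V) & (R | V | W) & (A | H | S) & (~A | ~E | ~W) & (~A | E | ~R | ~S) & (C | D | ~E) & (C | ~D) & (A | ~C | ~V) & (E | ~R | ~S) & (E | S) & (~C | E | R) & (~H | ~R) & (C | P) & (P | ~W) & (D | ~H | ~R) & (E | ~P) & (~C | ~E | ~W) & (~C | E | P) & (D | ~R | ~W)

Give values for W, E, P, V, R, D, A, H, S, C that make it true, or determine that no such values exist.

Set W = False.
Try E = False:
  (E | P) forces P = True.
  clause (E | ~P) is falsified — backtrack.
So E = True.
Set P = True.
Set V = False.
  then (R | V | W) forces R = True.
  then (~H | ~R) forces H = False.
  then (~E | H | S) forces S = True.
  then (A | ~E | H | V) forces A = True.
  then (~A | D | W) forces D = True.
  then (C | ~D) forces C = True.
All clauses satisfied.

W = False, E = True, P = True, V = False, R = True, D = True, A = True, H = False, S = True, C = True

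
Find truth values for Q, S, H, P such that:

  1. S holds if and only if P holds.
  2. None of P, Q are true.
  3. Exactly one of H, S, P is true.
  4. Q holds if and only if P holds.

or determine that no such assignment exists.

Q: False, S: False, H: True, P: False

  (1) S=F, P=F — same ✓
  (2) {P, Q}: 0 true — none ✓
  (3) {H, S, P}: 1 true — exactly one ✓
  (4) Q=F, P=F — same ✓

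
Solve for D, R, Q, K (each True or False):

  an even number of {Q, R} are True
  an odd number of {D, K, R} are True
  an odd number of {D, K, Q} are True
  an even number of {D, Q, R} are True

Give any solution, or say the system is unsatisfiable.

D: False, R: True, Q: True, K: False

{Q, R}: 2 true → even ✓
{D, K, R}: 1 true → odd ✓
{D, K, Q}: 1 true → odd ✓
{D, Q, R}: 2 true → even ✓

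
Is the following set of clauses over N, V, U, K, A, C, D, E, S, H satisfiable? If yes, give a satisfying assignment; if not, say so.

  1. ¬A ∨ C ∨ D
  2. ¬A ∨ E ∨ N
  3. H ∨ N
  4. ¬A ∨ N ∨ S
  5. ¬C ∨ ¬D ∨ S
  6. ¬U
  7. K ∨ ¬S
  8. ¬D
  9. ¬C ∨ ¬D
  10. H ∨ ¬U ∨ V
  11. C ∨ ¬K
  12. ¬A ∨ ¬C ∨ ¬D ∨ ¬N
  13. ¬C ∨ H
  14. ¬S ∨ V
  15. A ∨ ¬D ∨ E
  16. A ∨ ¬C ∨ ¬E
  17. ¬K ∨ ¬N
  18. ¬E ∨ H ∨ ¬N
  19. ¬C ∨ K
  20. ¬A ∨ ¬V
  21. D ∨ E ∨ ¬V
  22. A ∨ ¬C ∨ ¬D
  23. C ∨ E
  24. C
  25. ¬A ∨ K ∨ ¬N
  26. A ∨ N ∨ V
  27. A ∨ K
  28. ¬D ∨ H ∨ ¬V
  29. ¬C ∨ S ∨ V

Unsatisfiable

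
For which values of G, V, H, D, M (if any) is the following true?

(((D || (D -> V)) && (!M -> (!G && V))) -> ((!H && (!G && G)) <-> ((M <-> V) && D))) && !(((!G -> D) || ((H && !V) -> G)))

G = False, V = False, H = True, D = False, M = True

  ((D || (D -> V)) && (!M -> (!G && V))) -> ((!H && (!G && G)) <-> ((M <-> V) && D)) = True
    (D || (D -> V)) && (!M -> (!G && V)) = True
      D || (D -> V) = True
        D -> V = True
      !M -> (!G && V) = True
        !M = False
        !G && V = False
          !G = True
    (!H && (!G && G)) <-> ((M <-> V) && D) = True
      !H && (!G && G) = False
        !H = False
        !G && G = False
          !G = True
      (M <-> V) && D = False
        M <-> V = False
  !(((!G -> D) || ((H && !V) -> G))) = True
    (!G -> D) || ((H && !V) -> G) = False
      !G -> D = False
        !G = True
      (H && !V) -> G = False
        H && !V = True
          !V = True
Both conjuncts True, so the formula holds.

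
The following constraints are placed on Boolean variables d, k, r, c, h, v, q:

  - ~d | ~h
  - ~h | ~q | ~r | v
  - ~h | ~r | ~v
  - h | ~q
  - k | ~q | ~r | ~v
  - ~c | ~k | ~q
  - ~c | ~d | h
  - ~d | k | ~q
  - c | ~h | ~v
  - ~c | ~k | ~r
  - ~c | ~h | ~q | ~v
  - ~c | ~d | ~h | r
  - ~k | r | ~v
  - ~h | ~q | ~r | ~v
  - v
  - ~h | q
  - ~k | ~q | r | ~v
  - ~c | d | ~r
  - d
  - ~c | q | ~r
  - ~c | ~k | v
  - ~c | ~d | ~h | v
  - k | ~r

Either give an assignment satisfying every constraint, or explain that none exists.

d: True, k: False, r: False, c: False, h: False, v: True, q: False

Unit clause (v) forces v = True.
Unit clause (d) forces d = True.
In (~d | ~h) only ~h is left, so h = False.
In (h | ~q) only ~q is left, so q = False.
In (~c | ~d | h) only ~c is left, so c = False.
Set k = False.
  then (k | ~r) forces r = False.
All clauses satisfied.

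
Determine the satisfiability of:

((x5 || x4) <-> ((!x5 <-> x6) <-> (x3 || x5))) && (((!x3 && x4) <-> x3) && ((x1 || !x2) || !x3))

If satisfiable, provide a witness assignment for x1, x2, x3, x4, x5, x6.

x1=T, x2=T, x3=F, x4=F, x5=T, x6=F

  (x5 || x4) <-> ((!x5 <-> x6) <-> (x3 || x5)) = True
    x5 || x4 = True
    (!x5 <-> x6) <-> (x3 || x5) = True
      !x5 <-> x6 = True
        !x5 = False
      x3 || x5 = True
  ((!x3 && x4) <-> x3) && ((x1 || !x2) || !x3) = True
    (!x3 && x4) <-> x3 = True
      !x3 && x4 = False
        !x3 = True
    (x1 || !x2) || !x3 = True
      x1 || !x2 = True
        !x2 = False
      !x3 = True
Both conjuncts True, so the formula holds.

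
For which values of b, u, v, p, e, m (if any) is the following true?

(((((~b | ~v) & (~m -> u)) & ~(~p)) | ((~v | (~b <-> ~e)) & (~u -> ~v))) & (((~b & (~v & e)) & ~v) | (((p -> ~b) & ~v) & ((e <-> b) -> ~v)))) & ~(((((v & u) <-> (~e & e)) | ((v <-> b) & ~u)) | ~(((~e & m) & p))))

No satisfying assignment exists.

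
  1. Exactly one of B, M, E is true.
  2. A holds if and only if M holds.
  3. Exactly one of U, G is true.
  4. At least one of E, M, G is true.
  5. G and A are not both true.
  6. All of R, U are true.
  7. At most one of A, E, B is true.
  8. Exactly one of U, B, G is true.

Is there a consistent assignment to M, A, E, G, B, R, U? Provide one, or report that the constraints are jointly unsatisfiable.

M = True, A = True, E = False, G = False, B = False, R = True, U = True

  (1) {B, M, E}: 1 true — exactly one ✓
  (2) A=T, M=T — same ✓
  (3) {U, G}: 1 true — exactly one ✓
  (4) {E, M, G}: 1 true — at least one ✓
  (5) G=F, A=T — not both ✓
  (6) {R, U}: all 2 true ✓
  (7) {A, E, B}: 1 true — at most one ✓
  (8) {U, B, G}: 1 true — exactly one ✓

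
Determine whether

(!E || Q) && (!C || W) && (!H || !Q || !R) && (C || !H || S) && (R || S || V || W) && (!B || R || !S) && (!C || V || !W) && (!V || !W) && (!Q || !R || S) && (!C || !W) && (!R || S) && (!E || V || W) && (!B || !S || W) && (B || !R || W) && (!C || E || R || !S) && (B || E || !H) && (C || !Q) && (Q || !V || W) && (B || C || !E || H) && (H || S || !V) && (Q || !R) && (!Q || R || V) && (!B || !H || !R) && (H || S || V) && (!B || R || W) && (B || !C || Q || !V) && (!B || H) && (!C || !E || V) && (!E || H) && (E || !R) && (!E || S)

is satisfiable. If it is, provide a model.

Set V = False.
Set H = False.
  then (H || S || V) forces S = True.
  then (!B || H) forces B = False.
  then (!E || H) forces E = False.
  then (E || !R) forces R = False.
  then (!C || E || R || !S) forces C = False.
  then (C || !Q) forces Q = False.
Set W = True.
All clauses satisfied.

V=F, H=F, R=F, S=T, E=F, C=F, Q=F, B=F, W=T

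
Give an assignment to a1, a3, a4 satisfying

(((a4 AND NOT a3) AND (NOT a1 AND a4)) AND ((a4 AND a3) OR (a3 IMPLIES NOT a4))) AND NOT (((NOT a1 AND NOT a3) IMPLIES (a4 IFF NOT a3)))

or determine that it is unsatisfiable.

Case a3 = True: the conjunct NOT a3 is False.
Case a3 = False: the formula simplifies to (a4 AND (NOT a1 AND a4)) AND NOT ((NOT a1 IMPLIES a4)).
  a4 = True: the conjunct NOT ((NOT a1 IMPLIES a4)) becomes NOT ((NOT a1 IMPLIES True)) = False.
  a4 = False: the conjunct a4 is False.
Both cases fail — unsatisfiable.

Unsatisfiable — no assignment works.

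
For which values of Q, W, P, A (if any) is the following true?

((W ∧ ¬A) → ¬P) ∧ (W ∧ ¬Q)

Q = False, W = True, P = False, A = True

  (W ∧ ¬A) → ¬P = True
    W ∧ ¬A = False
      ¬A = False
    ¬P = True
  W ∧ ¬Q = True
    ¬Q = True
Both conjuncts True, so the formula holds.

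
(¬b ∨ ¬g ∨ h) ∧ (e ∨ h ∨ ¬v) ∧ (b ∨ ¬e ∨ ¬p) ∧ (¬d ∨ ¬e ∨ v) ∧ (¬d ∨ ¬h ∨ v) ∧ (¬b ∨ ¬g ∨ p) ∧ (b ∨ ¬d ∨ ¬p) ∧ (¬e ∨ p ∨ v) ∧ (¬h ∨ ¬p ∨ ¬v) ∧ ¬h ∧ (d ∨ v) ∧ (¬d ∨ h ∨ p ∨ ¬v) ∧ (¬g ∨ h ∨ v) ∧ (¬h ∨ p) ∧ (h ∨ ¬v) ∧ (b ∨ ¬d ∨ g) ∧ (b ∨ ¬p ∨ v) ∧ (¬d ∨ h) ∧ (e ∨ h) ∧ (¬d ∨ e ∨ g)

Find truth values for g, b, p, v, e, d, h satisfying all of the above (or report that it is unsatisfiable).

Case h = True:
  Clause (¬h) is falsified — contradiction.
Case h = False:
  (h ∨ ¬v) forces v = False.
  (d ∨ v) forces d = True.
  Clause (¬d ∨ h) is falsified — contradiction.
Both cases fail, so the formula is unsatisfiable.

UNSATISFIABLE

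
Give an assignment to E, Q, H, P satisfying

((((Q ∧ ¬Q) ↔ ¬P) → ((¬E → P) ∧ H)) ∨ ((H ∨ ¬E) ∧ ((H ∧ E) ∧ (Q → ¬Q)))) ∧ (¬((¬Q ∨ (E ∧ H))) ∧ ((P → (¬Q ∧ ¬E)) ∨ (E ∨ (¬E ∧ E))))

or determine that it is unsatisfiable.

E: False; Q: True; H: True; P: False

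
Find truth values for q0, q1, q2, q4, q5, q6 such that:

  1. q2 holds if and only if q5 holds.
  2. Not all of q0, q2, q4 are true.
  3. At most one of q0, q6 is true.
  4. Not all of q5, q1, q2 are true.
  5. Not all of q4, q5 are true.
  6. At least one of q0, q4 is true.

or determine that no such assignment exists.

q0 = False, q1 = True, q2 = False, q4 = True, q5 = False, q6 = True

  (1) q2=F, q5=F — same ✓
  (2) {q0, q2, q4}: 1/3 true — not all ✓
  (3) {q0, q6}: 1 true — at most one ✓
  (4) {q5, q1, q2}: 1/3 true — not all ✓
  (5) {q4, q5}: 1/2 true — not all ✓
  (6) {q0, q4}: 1 true — at least one ✓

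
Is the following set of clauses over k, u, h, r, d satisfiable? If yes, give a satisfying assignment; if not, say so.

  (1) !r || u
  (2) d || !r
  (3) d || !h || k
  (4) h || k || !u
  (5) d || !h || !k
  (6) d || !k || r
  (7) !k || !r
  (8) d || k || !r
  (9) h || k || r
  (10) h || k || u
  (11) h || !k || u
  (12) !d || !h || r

Set k = True.
  then (!k || !r) forces r = False.
  then (d || !k || r) forces d = True.
  then (!d || !h || r) forces h = False.
  then (h || !k || u) forces u = True.
All clauses satisfied.

k = True, u = True, h = False, r = False, d = True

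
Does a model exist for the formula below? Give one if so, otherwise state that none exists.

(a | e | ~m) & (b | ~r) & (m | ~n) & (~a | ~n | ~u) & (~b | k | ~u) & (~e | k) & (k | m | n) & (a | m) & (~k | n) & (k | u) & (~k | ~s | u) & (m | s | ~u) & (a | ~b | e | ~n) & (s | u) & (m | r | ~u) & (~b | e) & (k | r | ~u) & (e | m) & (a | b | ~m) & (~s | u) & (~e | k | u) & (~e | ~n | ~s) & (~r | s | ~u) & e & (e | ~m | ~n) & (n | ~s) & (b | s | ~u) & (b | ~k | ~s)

Unit clause (e) forces e = True.
In (~e | k) only k is left, so k = True.
In (~k | n) only n is left, so n = True.
In (~e | ~n | ~s) only ~s is left, so s = False.
In (m | ~n) only m is left, so m = True.
In (s | u) only u is left, so u = True.
In (~r | s | ~u) only ~r is left, so r = False.
In (b | s | ~u) only b is left, so b = True.
In (~a | ~n | ~u) only ~a is left, so a = False.
All clauses satisfied.

u=T, a=F, r=F, s=F, b=T, e=T, n=T, k=T, m=T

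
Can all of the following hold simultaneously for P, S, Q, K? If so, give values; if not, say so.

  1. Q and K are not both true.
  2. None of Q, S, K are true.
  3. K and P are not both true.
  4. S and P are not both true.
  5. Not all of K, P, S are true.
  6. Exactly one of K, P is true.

P = True; S = False; Q = False; K = False

  (1) Q=F, K=F — not both ✓
  (2) {Q, S, K}: 0 true — none ✓
  (3) K=F, P=T — not both ✓
  (4) S=F, P=T — not both ✓
  (5) {K, P, S}: 1/3 true — not all ✓
  (6) {K, P}: 1 true — exactly one ✓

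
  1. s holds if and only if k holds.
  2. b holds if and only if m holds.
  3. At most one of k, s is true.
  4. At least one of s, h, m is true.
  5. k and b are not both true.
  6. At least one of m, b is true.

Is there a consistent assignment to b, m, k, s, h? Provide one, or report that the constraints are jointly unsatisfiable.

b = True; m = True; k = False; s = False; h = False

  (1) s=F, k=F — same ✓
  (2) b=T, m=T — same ✓
  (3) {k, s}: 0 true — at most one ✓
  (4) {s, h, m}: 1 true — at least one ✓
  (5) k=F, b=T — not both ✓
  (6) {m, b}: 2 true — at least one ✓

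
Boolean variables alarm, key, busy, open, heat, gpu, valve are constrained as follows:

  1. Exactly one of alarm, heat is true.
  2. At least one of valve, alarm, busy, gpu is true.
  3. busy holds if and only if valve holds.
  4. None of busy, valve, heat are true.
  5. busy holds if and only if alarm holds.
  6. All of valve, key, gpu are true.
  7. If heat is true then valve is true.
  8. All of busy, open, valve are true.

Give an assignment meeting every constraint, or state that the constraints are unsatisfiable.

No satisfying assignment exists.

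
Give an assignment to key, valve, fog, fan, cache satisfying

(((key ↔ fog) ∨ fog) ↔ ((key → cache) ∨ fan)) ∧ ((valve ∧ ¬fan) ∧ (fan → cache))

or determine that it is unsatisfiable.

key: False, valve: True, fog: False, fan: False, cache: False

  ((key ↔ fog) ∨ fog) ↔ ((key → cache) ∨ fan) = True
    (key ↔ fog) ∨ fog = True
      key ↔ fog = True
    (key → cache) ∨ fan = True
      key → cache = True
  (valve ∧ ¬fan) ∧ (fan → cache) = True
    valve ∧ ¬fan = True
      ¬fan = True
    fan → cache = True
Both conjuncts True, so the formula holds.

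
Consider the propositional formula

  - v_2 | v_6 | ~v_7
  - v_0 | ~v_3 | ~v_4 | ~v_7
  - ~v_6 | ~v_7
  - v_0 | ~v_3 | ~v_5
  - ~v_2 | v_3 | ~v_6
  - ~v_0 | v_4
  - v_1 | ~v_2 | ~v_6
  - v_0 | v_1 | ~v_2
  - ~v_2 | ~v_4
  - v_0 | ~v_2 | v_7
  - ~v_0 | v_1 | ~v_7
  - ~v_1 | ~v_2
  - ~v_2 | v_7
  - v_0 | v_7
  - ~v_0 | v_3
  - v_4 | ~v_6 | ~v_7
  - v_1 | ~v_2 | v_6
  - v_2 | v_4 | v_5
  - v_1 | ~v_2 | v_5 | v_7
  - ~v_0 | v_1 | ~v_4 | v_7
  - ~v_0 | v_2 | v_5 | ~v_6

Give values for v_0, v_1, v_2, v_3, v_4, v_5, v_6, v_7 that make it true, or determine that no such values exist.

v_0 = True, v_1 = True, v_2 = False, v_3 = True, v_4 = True, v_5 = False, v_6 = False, v_7 = False

Set v_0 = True.
  then (~v_0 | v_4) forces v_4 = True.
  then (~v_2 | ~v_4) forces v_2 = False.
  then (~v_0 | v_3) forces v_3 = True.
Set v_1 = True.
Set v_5 = False.
  then (~v_0 | v_2 | v_5 | ~v_6) forces v_6 = False.
  then (v_2 | v_6 | ~v_7) forces v_7 = False.
All clauses satisfied.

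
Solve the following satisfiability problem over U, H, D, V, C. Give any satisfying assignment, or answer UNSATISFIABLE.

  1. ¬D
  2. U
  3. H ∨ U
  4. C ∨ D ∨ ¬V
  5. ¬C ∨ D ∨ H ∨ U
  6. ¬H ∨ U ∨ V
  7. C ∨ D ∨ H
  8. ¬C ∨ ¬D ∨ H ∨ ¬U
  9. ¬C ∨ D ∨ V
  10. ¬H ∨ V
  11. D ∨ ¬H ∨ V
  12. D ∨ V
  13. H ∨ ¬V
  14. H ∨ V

U = True, H = True, D = False, V = True, C = True

Unit clause (¬D) forces D = False.
Unit clause (U) forces U = True.
In (D ∨ V) only V is left, so V = True.
In (H ∨ ¬V) only H is left, so H = True.
In (C ∨ D ∨ ¬V) only C is left, so C = True.
All clauses satisfied.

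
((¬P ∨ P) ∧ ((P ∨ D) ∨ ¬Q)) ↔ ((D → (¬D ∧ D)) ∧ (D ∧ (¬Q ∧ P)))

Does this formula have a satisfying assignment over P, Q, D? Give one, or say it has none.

P=F, Q=T, D=F

  ((¬P ∨ P) ∧ ((P ∨ D) ∨ ¬Q)) ↔ ((D → (¬D ∧ D)) ∧ (D ∧ (¬Q ∧ P))) = True
    (¬P ∨ P) ∧ ((P ∨ D) ∨ ¬Q) = False
      ¬P ∨ P = True
        ¬P = True
      (P ∨ D) ∨ ¬Q = False
        P ∨ D = False
        ¬Q = False
    (D → (¬D ∧ D)) ∧ (D ∧ (¬Q ∧ P)) = False
      D → (¬D ∧ D) = True
        ¬D ∧ D = False
          ¬D = True
      D ∧ (¬Q ∧ P) = False
        ¬Q ∧ P = False
          ¬Q = False
The formula evaluates to True.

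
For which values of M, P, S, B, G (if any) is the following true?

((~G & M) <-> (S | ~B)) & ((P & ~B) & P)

M=T; P=T; S=T; B=F; G=F

  (~G & M) <-> (S | ~B) = True
    ~G & M = True
      ~G = True
    S | ~B = True
      ~B = True
  (P & ~B) & P = True
    P & ~B = True
      ~B = True
Both conjuncts True, so the formula holds.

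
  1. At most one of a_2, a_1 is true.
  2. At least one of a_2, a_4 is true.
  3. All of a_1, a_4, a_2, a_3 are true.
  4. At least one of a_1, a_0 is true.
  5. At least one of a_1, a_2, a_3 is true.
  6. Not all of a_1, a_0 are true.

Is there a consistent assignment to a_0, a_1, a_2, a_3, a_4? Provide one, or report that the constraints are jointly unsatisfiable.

Case a_1 = True:
  (1) with a_1=T forces a_2 = False.
  Constraint (3) is violated (a_2=F) — contradiction.
Case a_1 = False:
  Constraint (3) is violated (a_1=F) — contradiction.
Both cases fail — unsatisfiable.

No satisfying assignment exists.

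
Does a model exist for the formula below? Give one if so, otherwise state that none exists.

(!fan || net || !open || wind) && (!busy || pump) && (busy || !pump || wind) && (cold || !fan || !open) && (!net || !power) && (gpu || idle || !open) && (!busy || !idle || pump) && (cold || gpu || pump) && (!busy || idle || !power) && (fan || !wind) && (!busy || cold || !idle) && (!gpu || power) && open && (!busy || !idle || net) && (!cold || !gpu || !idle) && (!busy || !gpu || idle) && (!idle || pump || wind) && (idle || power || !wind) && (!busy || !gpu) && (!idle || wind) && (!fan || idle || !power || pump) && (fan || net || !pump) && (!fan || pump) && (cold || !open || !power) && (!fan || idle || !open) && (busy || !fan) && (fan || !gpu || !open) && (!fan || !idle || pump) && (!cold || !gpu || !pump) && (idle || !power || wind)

wind = True, cold = True, fan = True, busy = True, open = True, power = False, idle = True, pump = True, gpu = False, net = True

Unit clause (open) forces open = True.
Try wind = False:
  (!idle || wind) forces idle = False.
  (gpu || idle || !open) forces gpu = True.
  (!gpu || power) forces power = True.
  clause (idle || !power || wind) is falsified — backtrack.
So wind = True.
  then (fan || !wind) forces fan = True.
  then (!fan || pump) forces pump = True.
  then (!fan || idle || !open) forces idle = True.
  then (busy || !fan) forces busy = True.
  then (cold || !fan || !open) forces cold = True.
  then (!busy || !idle || net) forces net = True.
  then (!cold || !gpu || !idle) forces gpu = False.
  then (!net || !power) forces power = False.
All clauses satisfied.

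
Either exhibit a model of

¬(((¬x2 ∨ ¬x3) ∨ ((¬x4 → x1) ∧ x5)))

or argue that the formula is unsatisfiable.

x1 = True, x2 = True, x3 = True, x4 = False, x5 = False

  ¬(((¬x2 ∨ ¬x3) ∨ ((¬x4 → x1) ∧ x5))) = True
    (¬x2 ∨ ¬x3) ∨ ((¬x4 → x1) ∧ x5) = False
      ¬x2 ∨ ¬x3 = False
        ¬x2 = False
        ¬x3 = False
      (¬x4 → x1) ∧ x5 = False
        ¬x4 → x1 = True
          ¬x4 = True
The formula evaluates to True.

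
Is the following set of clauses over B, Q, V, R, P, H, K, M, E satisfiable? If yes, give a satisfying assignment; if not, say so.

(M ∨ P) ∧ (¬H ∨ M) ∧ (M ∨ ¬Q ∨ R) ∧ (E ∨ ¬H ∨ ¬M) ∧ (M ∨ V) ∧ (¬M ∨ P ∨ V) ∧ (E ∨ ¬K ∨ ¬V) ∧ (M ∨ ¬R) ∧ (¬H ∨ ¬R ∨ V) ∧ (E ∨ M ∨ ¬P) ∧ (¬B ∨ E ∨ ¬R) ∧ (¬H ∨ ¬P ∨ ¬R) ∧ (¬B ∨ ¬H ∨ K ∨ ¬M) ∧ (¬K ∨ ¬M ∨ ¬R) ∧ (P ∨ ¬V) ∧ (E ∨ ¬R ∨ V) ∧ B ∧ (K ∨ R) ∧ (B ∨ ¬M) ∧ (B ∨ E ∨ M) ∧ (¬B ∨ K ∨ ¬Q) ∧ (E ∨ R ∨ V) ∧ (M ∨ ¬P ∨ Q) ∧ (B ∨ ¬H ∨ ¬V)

B = True, Q = True, V = True, R = False, P = True, H = True, K = True, M = True, E = True

Unit clause (B) forces B = True.
Set Q = True.
  then (¬B ∨ K ∨ ¬Q) forces K = True.
Set V = True.
  then (E ∨ ¬K ∨ ¬V) forces E = True.
  then (P ∨ ¬V) forces P = True.
Set R = False.
  then (M ∨ ¬Q ∨ R) forces M = True.
Set H = True.
All clauses satisfied.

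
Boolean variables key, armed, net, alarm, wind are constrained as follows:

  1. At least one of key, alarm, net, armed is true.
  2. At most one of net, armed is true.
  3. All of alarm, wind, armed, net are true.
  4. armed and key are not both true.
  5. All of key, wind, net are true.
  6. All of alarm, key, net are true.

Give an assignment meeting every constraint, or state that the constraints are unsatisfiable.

Unsatisfiable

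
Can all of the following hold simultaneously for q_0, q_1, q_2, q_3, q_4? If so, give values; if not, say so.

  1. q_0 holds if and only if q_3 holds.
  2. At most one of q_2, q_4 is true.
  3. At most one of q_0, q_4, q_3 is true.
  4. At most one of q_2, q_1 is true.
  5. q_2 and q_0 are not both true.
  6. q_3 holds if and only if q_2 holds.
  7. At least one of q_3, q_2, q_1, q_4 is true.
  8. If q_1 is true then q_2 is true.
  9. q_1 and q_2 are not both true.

q_0 = False, q_1 = False, q_2 = False, q_3 = False, q_4 = True

  (1) q_0=F, q_3=F — same ✓
  (2) {q_2, q_4}: 1 true — at most one ✓
  (3) {q_0, q_4, q_3}: 1 true — at most one ✓
  (4) {q_2, q_1}: 0 true — at most one ✓
  (5) q_2=F, q_0=F — not both ✓
  (6) q_3=F, q_2=F — same ✓
  (7) {q_3, q_2, q_1, q_4}: 1 true — at least one ✓
  (8) q_1=F ⇒ q_2: vacuous ✓
  (9) q_1=F, q_2=F — not both ✓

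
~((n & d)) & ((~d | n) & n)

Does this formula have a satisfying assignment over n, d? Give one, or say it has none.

n = True, d = False

  ~((n & d)) = True
    n & d = False
  (~d | n) & n = True
    ~d | n = True
      ~d = True
Both conjuncts True, so the formula holds.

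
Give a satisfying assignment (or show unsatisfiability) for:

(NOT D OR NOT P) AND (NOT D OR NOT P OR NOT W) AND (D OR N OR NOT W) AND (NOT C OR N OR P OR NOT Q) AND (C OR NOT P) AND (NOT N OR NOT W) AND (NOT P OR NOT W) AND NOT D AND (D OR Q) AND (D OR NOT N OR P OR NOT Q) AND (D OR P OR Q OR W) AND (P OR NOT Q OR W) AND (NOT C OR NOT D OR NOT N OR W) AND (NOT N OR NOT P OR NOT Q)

Unit clause (NOT D) forces D = False.
In (D OR Q) only Q is left, so Q = True.
Try P = False:
  (D OR NOT N OR P OR NOT Q) forces N = False.
  (D OR N OR NOT W) forces W = False.
  clause (P OR NOT Q OR W) is falsified — backtrack.
So P = True.
  then (C OR NOT P) forces C = True.
  then (NOT P OR NOT W) forces W = False.
  then (NOT N OR NOT P OR NOT Q) forces N = False.
All clauses satisfied.

D=F, P=T, Q=T, N=F, C=T, W=F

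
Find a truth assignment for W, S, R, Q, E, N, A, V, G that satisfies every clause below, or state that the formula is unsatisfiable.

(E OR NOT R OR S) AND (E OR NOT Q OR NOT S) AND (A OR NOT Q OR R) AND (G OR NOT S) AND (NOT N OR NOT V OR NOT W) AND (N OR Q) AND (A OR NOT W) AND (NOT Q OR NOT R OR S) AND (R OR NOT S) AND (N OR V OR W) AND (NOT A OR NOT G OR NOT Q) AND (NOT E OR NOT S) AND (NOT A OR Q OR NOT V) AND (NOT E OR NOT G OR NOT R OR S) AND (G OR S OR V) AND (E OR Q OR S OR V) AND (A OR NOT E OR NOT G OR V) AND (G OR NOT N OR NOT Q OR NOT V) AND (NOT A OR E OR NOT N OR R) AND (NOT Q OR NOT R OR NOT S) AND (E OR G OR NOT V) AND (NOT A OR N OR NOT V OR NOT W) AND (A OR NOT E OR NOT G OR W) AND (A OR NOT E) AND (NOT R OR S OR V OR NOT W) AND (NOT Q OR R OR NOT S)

W = False, S = True, R = True, Q = False, E = False, N = True, A = False, V = True, G = True

Set W = False.
Set S = True.
  then (G OR NOT S) forces G = True.
  then (R OR NOT S) forces R = True.
  then (NOT E OR NOT S) forces E = False.
  then (NOT Q OR NOT R OR NOT S) forces Q = False.
  then (N OR Q) forces N = True.
Set A = False.
Set V = True.
All clauses satisfied.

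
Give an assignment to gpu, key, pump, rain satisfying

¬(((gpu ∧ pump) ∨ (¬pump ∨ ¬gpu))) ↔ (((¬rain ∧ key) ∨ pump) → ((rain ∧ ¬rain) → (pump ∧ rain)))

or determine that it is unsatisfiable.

Case rain = True: the formula simplifies to ¬(((gpu ∧ pump) ∨ (¬pump ∨ ¬gpu))).
  gpu = True: simplifies to ¬((pump ∨ ¬pump)).
    pump = True: this becomes ¬((True ∨ False)) = False.
    pump = False: this becomes ¬((False ∨ True)) = False.
  gpu = False: this becomes ¬((False ∨ True)) = False.
Case rain = False: the formula simplifies to ¬(((gpu ∧ pump) ∨ (¬pump ∨ ¬gpu))).
  gpu = True: simplifies to ¬((pump ∨ ¬pump)).
    pump = True: this becomes ¬((True ∨ False)) = False.
    pump = False: this becomes ¬((False ∨ True)) = False.
  gpu = False: this becomes ¬((False ∨ True)) = False.
Both cases fail — unsatisfiable.

The formula is unsatisfiable.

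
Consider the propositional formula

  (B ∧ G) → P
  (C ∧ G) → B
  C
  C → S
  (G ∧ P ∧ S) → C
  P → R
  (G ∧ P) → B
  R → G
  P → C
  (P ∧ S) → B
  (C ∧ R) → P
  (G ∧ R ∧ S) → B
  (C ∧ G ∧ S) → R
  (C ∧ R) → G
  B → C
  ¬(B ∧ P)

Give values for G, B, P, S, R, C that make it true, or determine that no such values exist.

G = False, B = False, P = False, S = True, R = False, C = True

Unit clause (C) forces C = True.
In (¬C ∨ S) only S is left, so S = True.
Try G = True:
  (B ∨ ¬C ∨ ¬G) forces B = True.
  (¬B ∨ ¬P) forces P = False.
  clause (¬B ∨ ¬G ∨ P) is falsified — backtrack.
So G = False.
  then (G ∨ ¬R) forces R = False.
  then (¬P ∨ R) forces P = False.
Set B = False.
All clauses satisfied.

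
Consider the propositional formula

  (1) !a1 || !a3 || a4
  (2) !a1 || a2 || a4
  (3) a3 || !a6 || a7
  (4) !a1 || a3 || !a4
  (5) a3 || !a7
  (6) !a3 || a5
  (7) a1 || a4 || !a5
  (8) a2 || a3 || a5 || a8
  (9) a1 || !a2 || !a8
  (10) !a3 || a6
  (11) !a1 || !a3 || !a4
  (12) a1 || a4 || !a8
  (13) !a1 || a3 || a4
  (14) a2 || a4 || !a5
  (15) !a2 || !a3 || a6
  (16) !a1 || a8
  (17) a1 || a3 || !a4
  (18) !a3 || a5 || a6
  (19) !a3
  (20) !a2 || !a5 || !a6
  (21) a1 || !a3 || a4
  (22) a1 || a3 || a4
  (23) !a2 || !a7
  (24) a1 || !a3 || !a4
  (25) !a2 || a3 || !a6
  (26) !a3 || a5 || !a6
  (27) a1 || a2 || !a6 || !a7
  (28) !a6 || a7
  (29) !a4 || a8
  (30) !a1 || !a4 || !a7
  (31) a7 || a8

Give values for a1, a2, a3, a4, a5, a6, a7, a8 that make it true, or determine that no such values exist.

Case a4 = True:
  (!a3) forces a3 = False.
  (!a1 || a3 || !a4) forces a1 = False.
  Clause (a1 || a3 || !a4) is falsified — contradiction.
Case a4 = False:
  (!a3) forces a3 = False.
  (a3 || !a7) forces a7 = False.
  (a3 || !a6 || a7) forces a6 = False.
  (!a1 || a3 || a4) forces a1 = False.
  Clause (a1 || a3 || a4) is falsified — contradiction.
Both cases fail, so the formula is unsatisfiable.

The formula is unsatisfiable.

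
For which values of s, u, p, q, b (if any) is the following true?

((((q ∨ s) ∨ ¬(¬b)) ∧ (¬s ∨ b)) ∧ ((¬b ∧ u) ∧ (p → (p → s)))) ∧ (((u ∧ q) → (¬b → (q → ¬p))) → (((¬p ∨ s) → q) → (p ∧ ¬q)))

Case b = True: the conjunct ¬b is False.
Case b = False: the formula simplifies to (((q ∨ s) ∧ ¬s) ∧ (u ∧ (p → (p → s)))) ∧ (((u ∧ q) → (q → ¬p)) → (((¬p ∨ s) → q) → (p ∧ ¬q))).
  s = True: the conjunct ¬s is False.
  s = False: simplifies to (q ∧ (u ∧ (p → ¬p))) ∧ (((u ∧ q) → (q → ¬p)) → ((¬p → q) → (p ∧ ¬q))).
    p = True: the conjunct p → ¬p becomes True → ¬True = False.
    p = False: simplifies to (q ∧ u) ∧ ¬q.
      q = True: the conjunct ¬q is False.
      q = False: the conjunct q is False.
Both cases fail — unsatisfiable.

The formula is unsatisfiable.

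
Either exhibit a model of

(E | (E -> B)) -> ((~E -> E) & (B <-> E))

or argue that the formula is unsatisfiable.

B = True, E = True

  (E | (E -> B)) -> ((~E -> E) & (B <-> E)) = True
    E | (E -> B) = True
      E -> B = True
    (~E -> E) & (B <-> E) = True
      ~E -> E = True
        ~E = False
      B <-> E = True
The formula evaluates to True.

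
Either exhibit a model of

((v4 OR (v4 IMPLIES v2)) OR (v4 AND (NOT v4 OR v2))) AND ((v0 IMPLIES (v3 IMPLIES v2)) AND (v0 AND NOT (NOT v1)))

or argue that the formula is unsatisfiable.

v0: True, v1: True, v2: True, v3: False, v4: False

  (v4 OR (v4 IMPLIES v2)) OR (v4 AND (NOT v4 OR v2)) = True
    v4 OR (v4 IMPLIES v2) = True
      v4 IMPLIES v2 = True
    v4 AND (NOT v4 OR v2) = False
      NOT v4 OR v2 = True
        NOT v4 = True
  (v0 IMPLIES (v3 IMPLIES v2)) AND (v0 AND NOT (NOT v1)) = True
    v0 IMPLIES (v3 IMPLIES v2) = True
      v3 IMPLIES v2 = True
    v0 AND NOT (NOT v1) = True
      NOT (NOT v1) = True
        NOT v1 = False
Both conjuncts True, so the formula holds.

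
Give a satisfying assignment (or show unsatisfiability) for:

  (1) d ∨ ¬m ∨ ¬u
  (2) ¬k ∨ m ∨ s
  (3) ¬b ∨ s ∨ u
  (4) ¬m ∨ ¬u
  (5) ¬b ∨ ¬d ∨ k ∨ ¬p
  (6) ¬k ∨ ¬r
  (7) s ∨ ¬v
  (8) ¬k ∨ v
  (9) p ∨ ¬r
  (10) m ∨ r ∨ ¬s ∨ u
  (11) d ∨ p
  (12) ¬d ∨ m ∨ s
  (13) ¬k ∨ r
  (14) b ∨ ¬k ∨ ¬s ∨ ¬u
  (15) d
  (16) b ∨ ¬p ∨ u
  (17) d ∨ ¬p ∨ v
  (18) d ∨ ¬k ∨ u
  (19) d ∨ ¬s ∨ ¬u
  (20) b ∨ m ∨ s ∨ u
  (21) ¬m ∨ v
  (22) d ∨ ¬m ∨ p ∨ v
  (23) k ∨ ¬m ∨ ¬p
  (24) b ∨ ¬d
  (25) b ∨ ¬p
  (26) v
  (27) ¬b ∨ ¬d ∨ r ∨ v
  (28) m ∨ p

p=F, k=F, b=T, m=T, r=F, s=T, v=T, d=T, u=F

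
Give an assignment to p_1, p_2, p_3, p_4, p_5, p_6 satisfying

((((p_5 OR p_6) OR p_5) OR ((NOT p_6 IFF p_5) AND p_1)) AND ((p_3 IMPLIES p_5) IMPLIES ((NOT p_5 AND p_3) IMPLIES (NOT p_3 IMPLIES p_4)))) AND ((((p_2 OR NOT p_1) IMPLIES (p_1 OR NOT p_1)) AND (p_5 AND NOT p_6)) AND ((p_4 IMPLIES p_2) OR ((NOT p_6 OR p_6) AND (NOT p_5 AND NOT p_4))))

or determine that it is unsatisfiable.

p_1 = True, p_2 = True, p_3 = False, p_4 = False, p_5 = True, p_6 = False

  (((p_5 OR p_6) OR p_5) OR ((NOT p_6 IFF p_5) AND p_1)) AND ((p_3 IMPLIES p_5) IMPLIES ((NOT p_5 AND p_3) IMPLIES (NOT p_3 IMPLIES p_4))) = True
    ((p_5 OR p_6) OR p_5) OR ((NOT p_6 IFF p_5) AND p_1) = True
      (p_5 OR p_6) OR p_5 = True
        p_5 OR p_6 = True
      (NOT p_6 IFF p_5) AND p_1 = True
        NOT p_6 IFF p_5 = True
          NOT p_6 = True
    (p_3 IMPLIES p_5) IMPLIES ((NOT p_5 AND p_3) IMPLIES (NOT p_3 IMPLIES p_4)) = True
      p_3 IMPLIES p_5 = True
      (NOT p_5 AND p_3) IMPLIES (NOT p_3 IMPLIES p_4) = True
        NOT p_5 AND p_3 = False
          NOT p_5 = False
        NOT p_3 IMPLIES p_4 = False
          NOT p_3 = True
  (((p_2 OR NOT p_1) IMPLIES (p_1 OR NOT p_1)) AND (p_5 AND NOT p_6)) AND ((p_4 IMPLIES p_2) OR ((NOT p_6 OR p_6) AND (NOT p_5 AND NOT p_4))) = True
    ((p_2 OR NOT p_1) IMPLIES (p_1 OR NOT p_1)) AND (p_5 AND NOT p_6) = True
      (p_2 OR NOT p_1) IMPLIES (p_1 OR NOT p_1) = True
        p_2 OR NOT p_1 = True
          NOT p_1 = False
        p_1 OR NOT p_1 = True
          NOT p_1 = False
      p_5 AND NOT p_6 = True
        NOT p_6 = True
    (p_4 IMPLIES p_2) OR ((NOT p_6 OR p_6) AND (NOT p_5 AND NOT p_4)) = True
      p_4 IMPLIES p_2 = True
      (NOT p_6 OR p_6) AND (NOT p_5 AND NOT p_4) = False
        NOT p_6 OR p_6 = True
          NOT p_6 = True
        NOT p_5 AND NOT p_4 = False
          NOT p_5 = False
          NOT p_4 = True
Both conjuncts True, so the formula holds.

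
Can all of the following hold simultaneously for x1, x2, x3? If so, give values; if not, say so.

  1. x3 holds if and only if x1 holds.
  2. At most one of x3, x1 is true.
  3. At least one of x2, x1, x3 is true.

x1: False, x2: True, x3: False

  (1) x3=F, x1=F — same ✓
  (2) {x3, x1}: 0 true — at most one ✓
  (3) {x2, x1, x3}: 1 true — at least one ✓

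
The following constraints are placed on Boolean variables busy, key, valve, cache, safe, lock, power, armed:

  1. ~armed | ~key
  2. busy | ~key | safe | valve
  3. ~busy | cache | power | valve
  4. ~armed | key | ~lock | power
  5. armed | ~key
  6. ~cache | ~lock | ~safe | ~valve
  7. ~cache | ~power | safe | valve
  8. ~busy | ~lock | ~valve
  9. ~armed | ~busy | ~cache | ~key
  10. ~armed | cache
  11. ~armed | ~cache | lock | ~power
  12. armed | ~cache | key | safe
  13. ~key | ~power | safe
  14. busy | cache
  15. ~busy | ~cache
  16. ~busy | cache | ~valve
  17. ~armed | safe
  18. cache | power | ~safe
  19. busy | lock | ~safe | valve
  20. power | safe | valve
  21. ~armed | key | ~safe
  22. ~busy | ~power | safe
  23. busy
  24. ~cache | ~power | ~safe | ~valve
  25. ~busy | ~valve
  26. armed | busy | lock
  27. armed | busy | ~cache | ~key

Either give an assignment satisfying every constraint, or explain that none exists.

busy = True, key = False, valve = False, cache = False, safe = True, lock = False, power = True, armed = False

Unit clause (busy) forces busy = True.
In (~busy | ~valve) only ~valve is left, so valve = False.
In (~busy | ~cache) only ~cache is left, so cache = False.
In (~busy | cache | power | valve) only power is left, so power = True.
In (~armed | cache) only ~armed is left, so armed = False.
In (~busy | ~power | safe) only safe is left, so safe = True.
In (armed | ~key) only ~key is left, so key = False.
Set lock = False.
All clauses satisfied.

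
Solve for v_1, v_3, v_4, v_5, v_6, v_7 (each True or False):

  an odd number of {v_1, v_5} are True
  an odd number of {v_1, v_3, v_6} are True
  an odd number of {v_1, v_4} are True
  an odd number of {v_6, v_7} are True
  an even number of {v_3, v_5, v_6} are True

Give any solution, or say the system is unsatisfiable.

v_1: True, v_3: True, v_4: False, v_5: False, v_6: True, v_7: False

{v_1, v_5}: 1 true → odd ✓
{v_1, v_3, v_6}: 3 true → odd ✓
{v_1, v_4}: 1 true → odd ✓
{v_6, v_7}: 1 true → odd ✓
{v_3, v_5, v_6}: 2 true → even ✓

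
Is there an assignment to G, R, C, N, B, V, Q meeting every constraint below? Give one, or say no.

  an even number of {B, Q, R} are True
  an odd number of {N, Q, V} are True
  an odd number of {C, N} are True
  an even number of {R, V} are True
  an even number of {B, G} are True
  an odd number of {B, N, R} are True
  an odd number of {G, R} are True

G=T, R=F, C=T, N=F, B=T, V=F, Q=T

{B, Q, R}: 2 true → even ✓
{N, Q, V}: 1 true → odd ✓
{C, N}: 1 true → odd ✓
{R, V}: 0 true → even ✓
{B, G}: 2 true → even ✓
{B, N, R}: 1 true → odd ✓
{G, R}: 1 true → odd ✓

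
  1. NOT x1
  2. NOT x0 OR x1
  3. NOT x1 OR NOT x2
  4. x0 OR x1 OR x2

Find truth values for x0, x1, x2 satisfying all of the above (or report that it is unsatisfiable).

x0 = False, x1 = False, x2 = True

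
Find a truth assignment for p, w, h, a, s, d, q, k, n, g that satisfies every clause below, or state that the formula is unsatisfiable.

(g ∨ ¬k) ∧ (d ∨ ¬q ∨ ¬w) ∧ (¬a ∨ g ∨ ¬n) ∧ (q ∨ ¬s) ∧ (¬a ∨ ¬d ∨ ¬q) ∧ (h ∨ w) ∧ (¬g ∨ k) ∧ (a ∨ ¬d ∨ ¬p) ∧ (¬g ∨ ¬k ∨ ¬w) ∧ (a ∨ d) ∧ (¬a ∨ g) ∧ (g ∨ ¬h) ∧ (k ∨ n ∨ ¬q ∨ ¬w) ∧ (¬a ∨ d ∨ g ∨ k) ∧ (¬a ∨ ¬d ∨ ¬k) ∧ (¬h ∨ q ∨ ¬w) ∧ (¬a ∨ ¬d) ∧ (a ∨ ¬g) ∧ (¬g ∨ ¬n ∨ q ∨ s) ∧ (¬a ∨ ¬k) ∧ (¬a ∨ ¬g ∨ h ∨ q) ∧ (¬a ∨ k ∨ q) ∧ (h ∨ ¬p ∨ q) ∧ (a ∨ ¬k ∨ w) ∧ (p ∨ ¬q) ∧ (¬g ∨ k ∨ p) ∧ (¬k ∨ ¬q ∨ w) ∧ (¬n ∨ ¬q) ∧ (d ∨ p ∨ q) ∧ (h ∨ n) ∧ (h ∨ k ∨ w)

p: False; w: True; h: False; a: False; s: False; d: True; q: False; k: False; n: True; g: False

Set p = False.
  then (p ∨ ¬q) forces q = False.
  then (d ∨ p ∨ q) forces d = True.
  then (q ∨ ¬s) forces s = False.
  then (¬a ∨ ¬d) forces a = False.
  then (a ∨ ¬g) forces g = False.
  then (g ∨ ¬k) forces k = False.
  then (g ∨ ¬h) forces h = False.
  then (h ∨ n) forces n = True.
  then (h ∨ k ∨ w) forces w = True.
All clauses satisfied.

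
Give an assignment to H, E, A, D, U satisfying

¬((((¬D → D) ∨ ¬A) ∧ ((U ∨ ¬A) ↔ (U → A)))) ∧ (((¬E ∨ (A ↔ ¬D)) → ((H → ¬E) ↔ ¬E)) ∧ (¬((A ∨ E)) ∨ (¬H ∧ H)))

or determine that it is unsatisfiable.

H = True, E = False, A = False, D = False, U = True

  ¬((((¬D → D) ∨ ¬A) ∧ ((U ∨ ¬A) ↔ (U → A)))) = True
    ((¬D → D) ∨ ¬A) ∧ ((U ∨ ¬A) ↔ (U → A)) = False
      (¬D → D) ∨ ¬A = True
        ¬D → D = False
          ¬D = True
        ¬A = True
      (U ∨ ¬A) ↔ (U → A) = False
        U ∨ ¬A = True
          ¬A = True
        U → A = False
  ((¬E ∨ (A ↔ ¬D)) → ((H → ¬E) ↔ ¬E)) ∧ (¬((A ∨ E)) ∨ (¬H ∧ H)) = True
    (¬E ∨ (A ↔ ¬D)) → ((H → ¬E) ↔ ¬E) = True
      ¬E ∨ (A ↔ ¬D) = True
        ¬E = True
        A ↔ ¬D = False
          ¬D = True
      (H → ¬E) ↔ ¬E = True
        H → ¬E = True
          ¬E = True
        ¬E = True
    ¬((A ∨ E)) ∨ (¬H ∧ H) = True
      ¬((A ∨ E)) = True
        A ∨ E = False
      ¬H ∧ H = False
        ¬H = False
Both conjuncts True, so the formula holds.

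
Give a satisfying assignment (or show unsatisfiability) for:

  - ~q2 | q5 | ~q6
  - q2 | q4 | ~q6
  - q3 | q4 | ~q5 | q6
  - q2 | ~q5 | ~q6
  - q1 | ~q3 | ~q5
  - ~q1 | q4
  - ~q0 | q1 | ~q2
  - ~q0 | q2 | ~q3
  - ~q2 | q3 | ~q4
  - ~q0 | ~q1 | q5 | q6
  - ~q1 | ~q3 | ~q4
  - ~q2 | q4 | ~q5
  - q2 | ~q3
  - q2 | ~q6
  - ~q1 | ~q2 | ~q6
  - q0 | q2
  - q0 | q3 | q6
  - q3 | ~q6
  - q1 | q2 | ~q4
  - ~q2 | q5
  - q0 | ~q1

q0 = True, q1 = True, q2 = False, q3 = False, q4 = True, q5 = True, q6 = False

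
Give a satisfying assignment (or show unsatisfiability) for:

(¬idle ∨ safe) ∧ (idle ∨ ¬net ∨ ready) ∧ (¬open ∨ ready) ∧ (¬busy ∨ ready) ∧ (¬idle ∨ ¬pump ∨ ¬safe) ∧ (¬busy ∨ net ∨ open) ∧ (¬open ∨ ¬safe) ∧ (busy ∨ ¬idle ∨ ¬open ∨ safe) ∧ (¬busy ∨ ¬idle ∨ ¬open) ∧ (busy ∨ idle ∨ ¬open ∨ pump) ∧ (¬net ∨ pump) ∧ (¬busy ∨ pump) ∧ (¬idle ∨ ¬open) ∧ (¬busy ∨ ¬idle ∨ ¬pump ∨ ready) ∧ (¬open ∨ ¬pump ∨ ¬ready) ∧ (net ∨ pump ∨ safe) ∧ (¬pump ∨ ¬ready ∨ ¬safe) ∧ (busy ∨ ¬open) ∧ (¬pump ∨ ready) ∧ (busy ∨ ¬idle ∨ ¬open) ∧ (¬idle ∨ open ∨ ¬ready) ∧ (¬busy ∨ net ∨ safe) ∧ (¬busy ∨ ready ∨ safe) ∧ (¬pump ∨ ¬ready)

idle = False, ready = False, safe = True, busy = False, open = False, pump = False, net = False

Set idle = False.
Set ready = False.
  then (idle ∨ ¬net ∨ ready) forces net = False.
  then (¬open ∨ ready) forces open = False.
  then (¬busy ∨ ready) forces busy = False.
  then (¬pump ∨ ready) forces pump = False.
  then (net ∨ pump ∨ safe) forces safe = True.
All clauses satisfied.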